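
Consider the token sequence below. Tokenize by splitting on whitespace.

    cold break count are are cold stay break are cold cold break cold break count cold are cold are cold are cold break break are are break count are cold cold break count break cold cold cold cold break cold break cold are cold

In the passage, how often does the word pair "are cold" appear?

Scanning the 43 overlapping bigram windows for "are cold":
  position 5–6: are cold
  position 9–10: are cold
  position 17–18: are cold
  position 19–20: are cold
  position 21–22: are cold
  position 29–30: are cold
  position 43–44: are cold

7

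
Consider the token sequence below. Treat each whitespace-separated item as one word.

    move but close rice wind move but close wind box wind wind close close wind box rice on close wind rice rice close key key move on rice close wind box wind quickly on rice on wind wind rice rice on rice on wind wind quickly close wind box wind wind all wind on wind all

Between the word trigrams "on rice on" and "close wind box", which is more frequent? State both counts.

"on rice on": 2 occurrences
"close wind box": 4 occurrences

"close wind box" (4 vs 2)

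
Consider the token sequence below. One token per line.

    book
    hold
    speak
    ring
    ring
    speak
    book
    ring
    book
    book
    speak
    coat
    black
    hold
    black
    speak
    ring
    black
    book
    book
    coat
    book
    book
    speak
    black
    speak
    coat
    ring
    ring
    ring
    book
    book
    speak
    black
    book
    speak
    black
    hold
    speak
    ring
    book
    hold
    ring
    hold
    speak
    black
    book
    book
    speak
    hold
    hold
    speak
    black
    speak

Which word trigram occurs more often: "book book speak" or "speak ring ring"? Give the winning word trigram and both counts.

"book book speak": 4 occurrences
"speak ring ring": 1 occurrence

"book book speak" (4 vs 1)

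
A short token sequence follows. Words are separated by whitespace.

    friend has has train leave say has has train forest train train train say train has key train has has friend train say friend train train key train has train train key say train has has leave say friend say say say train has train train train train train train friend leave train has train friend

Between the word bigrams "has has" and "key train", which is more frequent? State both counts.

"has has" (4 vs 2)

"has has": 4 occurrences
"key train": 2 occurrences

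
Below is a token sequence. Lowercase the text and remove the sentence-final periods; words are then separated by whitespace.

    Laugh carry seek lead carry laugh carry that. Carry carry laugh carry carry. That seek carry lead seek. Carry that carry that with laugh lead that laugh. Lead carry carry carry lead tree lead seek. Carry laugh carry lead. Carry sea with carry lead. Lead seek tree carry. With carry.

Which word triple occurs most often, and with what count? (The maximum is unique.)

Trigram frequencies (highest first):
  carry laugh carry: 3
  carry that carry: 2
  lead seek carry: 2
  laugh carry seek: 1
  carry seek lead: 1
  seek lead carry: 1
  … (38 more, each ≤ 1)

"carry laugh carry", 3 times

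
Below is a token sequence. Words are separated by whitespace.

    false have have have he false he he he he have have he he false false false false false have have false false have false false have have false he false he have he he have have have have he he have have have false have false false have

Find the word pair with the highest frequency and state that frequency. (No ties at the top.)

Bigram frequencies (highest first):
  have have: 10
  false false: 7
  false have: 6
  he he: 6
  have false: 5
  have he: 4
  … (3 more, each ≤ 4)

"have have", 10 times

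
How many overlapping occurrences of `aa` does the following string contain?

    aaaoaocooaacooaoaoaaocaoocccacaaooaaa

Sliding a length-2 window over the 37 characters (36 positions):
  position 1–2: aa
  position 2–3: aa
  position 10–11: aa
  position 19–20: aa
  position 31–32: aa
  position 35–36: aa
  position 36–37: aa

7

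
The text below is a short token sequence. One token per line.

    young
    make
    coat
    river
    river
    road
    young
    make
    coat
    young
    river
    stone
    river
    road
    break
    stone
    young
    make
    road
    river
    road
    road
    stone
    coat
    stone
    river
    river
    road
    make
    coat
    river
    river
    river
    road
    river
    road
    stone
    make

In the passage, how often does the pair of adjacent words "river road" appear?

6

Scanning the 37 overlapping bigram windows for "river road":
  position 5–6: river road
  position 13–14: river road
  position 20–21: river road
  position 27–28: river road
  position 33–34: river road
  position 35–36: river road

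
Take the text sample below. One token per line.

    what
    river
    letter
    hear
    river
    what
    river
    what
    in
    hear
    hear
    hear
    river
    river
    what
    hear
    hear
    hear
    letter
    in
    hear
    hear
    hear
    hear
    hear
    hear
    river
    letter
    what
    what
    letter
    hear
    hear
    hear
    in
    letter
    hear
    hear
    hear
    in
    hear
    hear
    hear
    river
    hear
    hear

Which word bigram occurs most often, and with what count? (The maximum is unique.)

Bigram frequencies (highest first):
  hear hear: 16
  hear river: 4
  letter hear: 3
  river what: 3
  in hear: 3
  what river: 2
  … (12 more, each ≤ 2)

"hear hear", 16 times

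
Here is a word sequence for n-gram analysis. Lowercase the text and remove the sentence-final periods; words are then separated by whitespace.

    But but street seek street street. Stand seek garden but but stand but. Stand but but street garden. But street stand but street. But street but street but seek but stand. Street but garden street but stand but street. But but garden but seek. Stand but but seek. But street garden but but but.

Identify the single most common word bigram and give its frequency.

Bigram frequencies (highest first):
  but street: 8
  but but: 7
  street but: 6
  stand but: 5
  garden but: 4
  but stand: 4
  … (13 more, each ≤ 3)

"but street", 8 times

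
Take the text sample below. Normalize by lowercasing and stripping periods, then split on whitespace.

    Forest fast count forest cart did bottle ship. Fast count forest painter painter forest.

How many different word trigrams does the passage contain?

14 tokens → 12 trigram windows in total.
Repeated trigrams (each contributes count−1 duplicates):
  fast count forest: 2
1 duplicate windows → 12 − 1 = 11 distinct.

11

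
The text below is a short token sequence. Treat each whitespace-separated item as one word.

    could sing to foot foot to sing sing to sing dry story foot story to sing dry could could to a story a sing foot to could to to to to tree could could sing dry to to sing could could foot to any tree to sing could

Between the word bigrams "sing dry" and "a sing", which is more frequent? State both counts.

"sing dry": 3 occurrences
"a sing": 1 occurrence

"sing dry" (3 vs 1)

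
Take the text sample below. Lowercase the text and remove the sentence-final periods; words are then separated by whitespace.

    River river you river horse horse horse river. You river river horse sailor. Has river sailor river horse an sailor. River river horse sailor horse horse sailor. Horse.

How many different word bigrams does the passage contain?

28 tokens → 27 bigram windows in total.
Repeated bigrams (each contributes count−1 duplicates):
  river horse: 4
  horse horse: 3
  horse sailor: 3
  river river: 3
  river you: 2
  sailor horse: 2
  sailor river: 2
  you river: 2
13 duplicate windows → 27 − 13 = 14 distinct.

14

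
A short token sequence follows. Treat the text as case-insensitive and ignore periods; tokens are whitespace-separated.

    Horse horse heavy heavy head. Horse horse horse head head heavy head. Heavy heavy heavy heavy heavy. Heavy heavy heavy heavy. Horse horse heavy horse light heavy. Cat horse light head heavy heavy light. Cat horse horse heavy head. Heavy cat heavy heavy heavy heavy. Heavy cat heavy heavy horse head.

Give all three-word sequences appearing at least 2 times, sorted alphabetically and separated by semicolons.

Trigram counts meeting the condition (at least 2 times):
  cat heavy heavy: 2
  head heavy heavy: 2
  heavy cat heavy: 2
  heavy head heavy: 2
  heavy heavy heavy: 10
  heavy heavy horse: 2
  horse horse heavy: 3

cat heavy heavy; head heavy heavy; heavy cat heavy; heavy head heavy; heavy heavy heavy; heavy heavy horse; horse horse heavy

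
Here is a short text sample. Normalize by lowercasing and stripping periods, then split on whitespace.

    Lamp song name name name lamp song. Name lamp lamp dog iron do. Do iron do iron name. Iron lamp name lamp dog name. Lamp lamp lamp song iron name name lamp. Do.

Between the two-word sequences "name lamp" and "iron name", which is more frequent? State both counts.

"name lamp" (5 vs 2)

"name lamp": 5 occurrences
"iron name": 2 occurrences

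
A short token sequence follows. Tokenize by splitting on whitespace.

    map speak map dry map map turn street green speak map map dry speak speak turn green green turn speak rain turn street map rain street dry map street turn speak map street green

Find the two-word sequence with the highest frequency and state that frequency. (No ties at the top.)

"speak map", 3 times

Bigram frequencies (highest first):
  speak map: 3
  map dry: 2
  dry map: 2
  map map: 2
  turn street: 2
  street green: 2
  … (18 more, each ≤ 2)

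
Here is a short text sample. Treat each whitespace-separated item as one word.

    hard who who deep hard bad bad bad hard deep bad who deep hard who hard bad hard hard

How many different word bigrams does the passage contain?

12

19 tokens → 18 bigram windows in total.
Repeated bigrams (each contributes count−1 duplicates):
  bad bad: 2
  bad hard: 2
  deep hard: 2
  hard bad: 2
  hard who: 2
  who deep: 2
6 duplicate windows → 18 − 6 = 12 distinct.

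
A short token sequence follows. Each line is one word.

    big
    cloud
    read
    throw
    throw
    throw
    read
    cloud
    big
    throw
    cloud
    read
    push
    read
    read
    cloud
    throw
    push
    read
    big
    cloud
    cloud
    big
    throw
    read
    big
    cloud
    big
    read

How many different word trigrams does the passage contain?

29 tokens → 27 trigram windows in total.
Repeated trigrams (each contributes count−1 duplicates):
  cloud big throw: 2
  read big cloud: 2
2 duplicate windows → 27 − 2 = 25 distinct.

25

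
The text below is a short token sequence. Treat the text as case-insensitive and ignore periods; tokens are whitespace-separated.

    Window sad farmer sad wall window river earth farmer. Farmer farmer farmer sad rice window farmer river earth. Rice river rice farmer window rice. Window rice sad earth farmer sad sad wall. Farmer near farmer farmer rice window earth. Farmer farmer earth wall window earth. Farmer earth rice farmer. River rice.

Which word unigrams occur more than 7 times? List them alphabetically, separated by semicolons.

farmer; rice

Unigram counts meeting the condition (more than 7 times):
  farmer: 15
  rice: 8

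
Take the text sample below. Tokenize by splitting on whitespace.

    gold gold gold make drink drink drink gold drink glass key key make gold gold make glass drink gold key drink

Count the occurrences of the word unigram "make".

3

Scanning the 21 tokens for "make":
  position 4: make
  position 13: make
  position 16: make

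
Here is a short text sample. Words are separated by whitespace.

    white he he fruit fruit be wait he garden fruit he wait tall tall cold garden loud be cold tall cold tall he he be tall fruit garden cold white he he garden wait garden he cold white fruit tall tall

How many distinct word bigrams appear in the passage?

32

41 tokens → 40 bigram windows in total.
Repeated bigrams (each contributes count−1 duplicates):
  he he: 3
  cold tall: 2
  cold white: 2
  he garden: 2
  tall cold: 2
  tall tall: 2
  white he: 2
8 duplicate windows → 40 − 8 = 32 distinct.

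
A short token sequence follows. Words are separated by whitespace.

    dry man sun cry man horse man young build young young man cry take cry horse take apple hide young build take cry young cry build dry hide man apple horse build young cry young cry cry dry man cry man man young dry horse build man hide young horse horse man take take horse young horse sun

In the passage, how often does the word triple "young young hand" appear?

Scanning the 56 overlapping trigram windows for "young young hand":
  (none found)

0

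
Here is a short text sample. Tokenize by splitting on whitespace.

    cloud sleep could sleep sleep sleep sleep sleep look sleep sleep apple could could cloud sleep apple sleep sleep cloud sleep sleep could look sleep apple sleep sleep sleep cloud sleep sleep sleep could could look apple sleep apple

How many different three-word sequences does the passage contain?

27

39 tokens → 37 trigram windows in total.
Repeated trigrams (each contributes count−1 duplicates):
  sleep sleep sleep: 5
  apple sleep sleep: 2
  cloud sleep sleep: 2
  sleep apple sleep: 2
  sleep cloud sleep: 2
  sleep sleep cloud: 2
  sleep sleep could: 2
10 duplicate windows → 37 − 10 = 27 distinct.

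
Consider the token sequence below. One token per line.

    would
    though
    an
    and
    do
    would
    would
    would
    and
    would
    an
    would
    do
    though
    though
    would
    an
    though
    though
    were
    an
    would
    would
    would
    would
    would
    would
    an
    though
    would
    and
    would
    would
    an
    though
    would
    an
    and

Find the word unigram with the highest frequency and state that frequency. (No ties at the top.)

"would", 17 times

Unigram frequencies (highest first):
  would: 17
  though: 7
  an: 7
  and: 4
  do: 2
  were: 1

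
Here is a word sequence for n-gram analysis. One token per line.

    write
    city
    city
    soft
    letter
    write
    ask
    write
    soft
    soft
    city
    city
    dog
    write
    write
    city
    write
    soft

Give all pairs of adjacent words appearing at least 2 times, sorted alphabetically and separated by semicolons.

city city; write city; write soft

Bigram counts meeting the condition (at least 2 times):
  city city: 2
  write city: 2
  write soft: 2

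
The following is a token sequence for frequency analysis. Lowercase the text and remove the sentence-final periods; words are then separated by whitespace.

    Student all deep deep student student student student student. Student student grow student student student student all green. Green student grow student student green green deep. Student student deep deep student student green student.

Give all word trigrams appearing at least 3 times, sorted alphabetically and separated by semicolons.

deep student student; student student student

Trigram counts meeting the condition (at least 3 times):
  deep student student: 3
  student student student: 7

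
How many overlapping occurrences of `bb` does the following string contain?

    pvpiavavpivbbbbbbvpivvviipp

Sliding a length-2 window over the 27 characters (26 positions):
  position 12–13: bb
  position 13–14: bb
  position 14–15: bb
  position 15–16: bb
  position 16–17: bb

5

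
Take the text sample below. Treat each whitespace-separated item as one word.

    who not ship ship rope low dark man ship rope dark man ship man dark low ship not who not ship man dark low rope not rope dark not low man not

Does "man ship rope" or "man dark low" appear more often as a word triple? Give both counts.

"man ship rope": 1 occurrence
"man dark low": 2 occurrences

"man dark low" (2 vs 1)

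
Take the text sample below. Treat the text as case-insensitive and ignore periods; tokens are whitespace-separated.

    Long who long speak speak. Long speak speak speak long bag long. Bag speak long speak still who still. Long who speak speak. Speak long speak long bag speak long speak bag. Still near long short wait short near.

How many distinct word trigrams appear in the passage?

27

39 tokens → 37 trigram windows in total.
Repeated trigrams (each contributes count−1 duplicates):
  speak long speak: 4
  speak speak long: 3
  bag speak long: 2
  long bag speak: 2
  long speak speak: 2
  speak long bag: 2
  speak speak speak: 2
10 duplicate windows → 37 − 10 = 27 distinct.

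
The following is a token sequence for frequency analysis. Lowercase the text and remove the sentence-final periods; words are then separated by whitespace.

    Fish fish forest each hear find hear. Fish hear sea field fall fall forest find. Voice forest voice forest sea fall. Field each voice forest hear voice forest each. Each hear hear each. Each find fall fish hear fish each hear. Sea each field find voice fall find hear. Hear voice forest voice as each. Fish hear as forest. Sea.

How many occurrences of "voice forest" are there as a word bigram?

Scanning the 59 overlapping bigram windows for "voice forest":
  position 16–17: voice forest
  position 18–19: voice forest
  position 24–25: voice forest
  position 27–28: voice forest
  position 51–52: voice forest

5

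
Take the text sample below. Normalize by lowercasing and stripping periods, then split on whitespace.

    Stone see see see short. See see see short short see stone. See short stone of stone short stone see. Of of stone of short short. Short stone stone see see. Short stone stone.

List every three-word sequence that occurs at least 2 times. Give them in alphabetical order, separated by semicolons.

Trigram counts meeting the condition (at least 2 times):
  see see see: 2
  see see short: 3
  see short stone: 2
  short stone stone: 2
  stone see see: 2

see see see; see see short; see short stone; short stone stone; stone see see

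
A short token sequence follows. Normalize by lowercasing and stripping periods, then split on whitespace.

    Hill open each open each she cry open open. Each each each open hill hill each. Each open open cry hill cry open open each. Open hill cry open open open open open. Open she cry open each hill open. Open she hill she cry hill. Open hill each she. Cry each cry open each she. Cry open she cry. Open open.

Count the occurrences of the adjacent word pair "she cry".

Scanning the 61 overlapping bigram windows for "she cry":
  position 6–7: she cry
  position 35–36: she cry
  position 44–45: she cry
  position 50–51: she cry
  position 56–57: she cry
  position 59–60: she cry

6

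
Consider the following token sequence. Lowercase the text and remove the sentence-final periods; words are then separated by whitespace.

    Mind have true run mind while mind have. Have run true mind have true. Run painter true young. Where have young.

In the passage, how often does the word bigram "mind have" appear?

Scanning the 20 overlapping bigram windows for "mind have":
  position 1–2: mind have
  position 7–8: mind have
  position 12–13: mind have

3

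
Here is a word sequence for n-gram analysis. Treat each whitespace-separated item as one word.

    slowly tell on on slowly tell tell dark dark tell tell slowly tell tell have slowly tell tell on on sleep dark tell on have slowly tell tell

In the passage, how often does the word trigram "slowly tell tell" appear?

Scanning the 26 overlapping trigram windows for "slowly tell tell":
  position 5–7: slowly tell tell
  position 12–14: slowly tell tell
  position 16–18: slowly tell tell
  position 26–28: slowly tell tell

4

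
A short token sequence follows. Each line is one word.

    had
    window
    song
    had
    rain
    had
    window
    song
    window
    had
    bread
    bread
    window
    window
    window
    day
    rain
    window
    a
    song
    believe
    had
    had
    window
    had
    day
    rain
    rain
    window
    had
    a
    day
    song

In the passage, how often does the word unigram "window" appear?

9

Scanning the 33 tokens for "window":
  position 2: window
  position 7: window
  position 9: window
  position 13: window
  position 14: window
  position 15: window
  position 18: window
  position 24: window
  position 29: window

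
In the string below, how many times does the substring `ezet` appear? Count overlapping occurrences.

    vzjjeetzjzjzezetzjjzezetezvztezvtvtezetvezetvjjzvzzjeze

Sliding a length-4 window over the 55 characters (52 positions):
  position 13–16: ezet
  position 21–24: ezet
  position 36–39: ezet
  position 41–44: ezet

4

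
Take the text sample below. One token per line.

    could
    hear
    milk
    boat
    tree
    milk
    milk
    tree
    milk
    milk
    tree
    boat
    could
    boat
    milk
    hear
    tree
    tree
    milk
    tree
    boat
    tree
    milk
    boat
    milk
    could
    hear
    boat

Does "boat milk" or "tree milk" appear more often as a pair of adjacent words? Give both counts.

"boat milk": 2 occurrences
"tree milk": 4 occurrences

"tree milk" (4 vs 2)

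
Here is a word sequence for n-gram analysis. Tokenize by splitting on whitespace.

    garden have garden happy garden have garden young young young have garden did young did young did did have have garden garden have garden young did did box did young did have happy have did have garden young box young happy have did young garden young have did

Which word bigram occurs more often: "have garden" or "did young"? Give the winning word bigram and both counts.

"have garden" (6 vs 4)

"have garden": 6 occurrences
"did young": 4 occurrences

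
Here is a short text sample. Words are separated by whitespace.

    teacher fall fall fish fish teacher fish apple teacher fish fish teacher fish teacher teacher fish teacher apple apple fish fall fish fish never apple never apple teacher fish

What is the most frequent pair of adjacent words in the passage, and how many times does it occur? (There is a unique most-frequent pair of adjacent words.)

"teacher fish", 5 times

Bigram frequencies (highest first):
  teacher fish: 5
  fish teacher: 4
  fish fish: 3
  fall fish: 2
  apple teacher: 2
  never apple: 2
  … (10 more, each ≤ 1)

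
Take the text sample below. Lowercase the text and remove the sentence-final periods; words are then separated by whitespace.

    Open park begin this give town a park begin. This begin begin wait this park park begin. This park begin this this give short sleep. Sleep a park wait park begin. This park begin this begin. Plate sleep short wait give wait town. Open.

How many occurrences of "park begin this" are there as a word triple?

Scanning the 42 overlapping trigram windows for "park begin this":
  position 2–4: park begin this
  position 8–10: park begin this
  position 16–18: park begin this
  position 19–21: park begin this
  position 30–32: park begin this
  position 33–35: park begin this

6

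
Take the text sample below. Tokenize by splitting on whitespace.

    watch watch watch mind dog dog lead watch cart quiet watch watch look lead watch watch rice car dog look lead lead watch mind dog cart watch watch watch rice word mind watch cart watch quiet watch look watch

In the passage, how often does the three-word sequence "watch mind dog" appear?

Scanning the 37 overlapping trigram windows for "watch mind dog":
  position 3–5: watch mind dog
  position 23–25: watch mind dog

2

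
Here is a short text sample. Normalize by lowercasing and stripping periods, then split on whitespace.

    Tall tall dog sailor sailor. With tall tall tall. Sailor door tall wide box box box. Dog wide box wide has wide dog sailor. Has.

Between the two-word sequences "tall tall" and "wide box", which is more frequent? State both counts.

"tall tall": 3 occurrences
"wide box": 2 occurrences

"tall tall" (3 vs 2)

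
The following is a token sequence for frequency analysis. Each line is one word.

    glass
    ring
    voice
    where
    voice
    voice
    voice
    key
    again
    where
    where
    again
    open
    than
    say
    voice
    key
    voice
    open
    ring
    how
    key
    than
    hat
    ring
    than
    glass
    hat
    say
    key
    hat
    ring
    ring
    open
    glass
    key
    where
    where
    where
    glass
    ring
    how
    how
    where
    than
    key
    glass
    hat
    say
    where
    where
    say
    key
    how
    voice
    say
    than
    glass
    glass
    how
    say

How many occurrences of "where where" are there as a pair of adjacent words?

Scanning the 60 overlapping bigram windows for "where where":
  position 10–11: where where
  position 37–38: where where
  position 38–39: where where
  position 50–51: where where

4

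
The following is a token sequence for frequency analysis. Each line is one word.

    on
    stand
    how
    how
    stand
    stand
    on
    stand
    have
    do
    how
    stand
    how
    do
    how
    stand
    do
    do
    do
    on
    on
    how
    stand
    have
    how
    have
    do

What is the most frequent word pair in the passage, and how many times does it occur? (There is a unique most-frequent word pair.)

"how stand", 4 times

Bigram frequencies (highest first):
  how stand: 4
  on stand: 2
  stand how: 2
  stand have: 2
  have do: 2
  do how: 2
  … (11 more, each ≤ 2)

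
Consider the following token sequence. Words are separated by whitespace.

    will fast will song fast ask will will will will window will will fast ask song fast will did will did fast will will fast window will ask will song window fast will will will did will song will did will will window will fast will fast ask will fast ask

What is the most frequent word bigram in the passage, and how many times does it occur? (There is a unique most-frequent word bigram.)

"will will", 8 times

Bigram frequencies (highest first):
  will will: 8
  will fast: 6
  fast will: 5
  fast ask: 4
  will did: 4
  will song: 3
  … (12 more, each ≤ 3)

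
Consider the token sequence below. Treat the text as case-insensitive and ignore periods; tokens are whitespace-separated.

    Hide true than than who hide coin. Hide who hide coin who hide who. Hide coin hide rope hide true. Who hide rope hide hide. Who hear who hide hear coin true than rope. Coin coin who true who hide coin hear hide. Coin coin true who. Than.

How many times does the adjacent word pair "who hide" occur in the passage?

7

Scanning the 47 overlapping bigram windows for "who hide":
  position 5–6: who hide
  position 9–10: who hide
  position 12–13: who hide
  position 14–15: who hide
  position 21–22: who hide
  position 28–29: who hide
  position 39–40: who hide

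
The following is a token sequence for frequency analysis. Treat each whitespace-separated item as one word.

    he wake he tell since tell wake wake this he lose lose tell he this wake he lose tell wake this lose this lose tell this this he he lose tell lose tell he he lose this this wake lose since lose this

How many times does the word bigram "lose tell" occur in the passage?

5

Scanning the 42 overlapping bigram windows for "lose tell":
  position 12–13: lose tell
  position 18–19: lose tell
  position 24–25: lose tell
  position 30–31: lose tell
  position 32–33: lose tell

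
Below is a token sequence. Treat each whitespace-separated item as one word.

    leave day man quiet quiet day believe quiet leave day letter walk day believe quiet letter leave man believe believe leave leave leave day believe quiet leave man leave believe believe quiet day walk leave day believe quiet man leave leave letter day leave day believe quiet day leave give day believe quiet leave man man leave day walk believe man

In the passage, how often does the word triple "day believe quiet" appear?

Scanning the 59 overlapping trigram windows for "day believe quiet":
  position 6–8: day believe quiet
  position 13–15: day believe quiet
  position 24–26: day believe quiet
  position 36–38: day believe quiet
  position 45–47: day believe quiet
  position 51–53: day believe quiet

6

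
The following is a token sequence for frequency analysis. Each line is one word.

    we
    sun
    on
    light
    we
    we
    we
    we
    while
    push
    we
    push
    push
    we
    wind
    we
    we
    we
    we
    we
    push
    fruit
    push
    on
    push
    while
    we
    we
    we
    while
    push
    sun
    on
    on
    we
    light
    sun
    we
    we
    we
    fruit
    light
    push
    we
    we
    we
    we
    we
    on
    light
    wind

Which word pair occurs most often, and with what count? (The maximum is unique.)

Bigram frequencies (highest first):
  we we: 15
  push we: 3
  sun on: 2
  on light: 2
  we while: 2
  while push: 2
  … (23 more, each ≤ 2)

"we we", 15 times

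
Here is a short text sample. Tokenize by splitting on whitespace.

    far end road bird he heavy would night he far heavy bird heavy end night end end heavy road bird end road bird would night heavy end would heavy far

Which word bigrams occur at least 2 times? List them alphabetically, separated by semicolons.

Bigram counts meeting the condition (at least 2 times):
  end road: 2
  heavy end: 2
  road bird: 3
  would night: 2

end road; heavy end; road bird; would night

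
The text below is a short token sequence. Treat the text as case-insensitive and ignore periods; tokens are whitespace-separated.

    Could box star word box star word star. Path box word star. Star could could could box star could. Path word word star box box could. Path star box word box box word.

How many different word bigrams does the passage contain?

18

33 tokens → 32 bigram windows in total.
Repeated bigrams (each contributes count−1 duplicates):
  box star: 3
  box word: 3
  word star: 3
  box box: 2
  could box: 2
  could could: 2
  could path: 2
  star box: 2
  … (3 more repeated)
14 duplicate windows → 32 − 14 = 18 distinct.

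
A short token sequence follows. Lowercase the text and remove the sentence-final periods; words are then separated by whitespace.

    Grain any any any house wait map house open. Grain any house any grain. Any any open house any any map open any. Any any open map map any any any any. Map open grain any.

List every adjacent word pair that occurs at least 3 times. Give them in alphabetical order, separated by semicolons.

any any; grain any

Bigram counts meeting the condition (at least 3 times):
  any any: 9
  grain any: 4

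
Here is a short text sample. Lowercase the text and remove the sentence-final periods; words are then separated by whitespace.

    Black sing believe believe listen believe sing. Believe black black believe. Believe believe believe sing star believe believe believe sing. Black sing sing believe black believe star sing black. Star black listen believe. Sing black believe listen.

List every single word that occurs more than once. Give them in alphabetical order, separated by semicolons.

Unigram counts meeting the condition (more than once):
  believe: 15
  black: 8
  listen: 3
  sing: 8
  star: 3

believe; black; listen; sing; star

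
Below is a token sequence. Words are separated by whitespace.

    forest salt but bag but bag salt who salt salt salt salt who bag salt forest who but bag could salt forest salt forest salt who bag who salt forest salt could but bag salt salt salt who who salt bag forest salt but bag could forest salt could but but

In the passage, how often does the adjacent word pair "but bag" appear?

5

Scanning the 50 overlapping bigram windows for "but bag":
  position 3–4: but bag
  position 5–6: but bag
  position 18–19: but bag
  position 33–34: but bag
  position 44–45: but bag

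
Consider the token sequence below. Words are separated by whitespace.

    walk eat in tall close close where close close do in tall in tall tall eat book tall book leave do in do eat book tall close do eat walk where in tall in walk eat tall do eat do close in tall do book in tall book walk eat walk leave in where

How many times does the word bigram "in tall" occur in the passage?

Scanning the 53 overlapping bigram windows for "in tall":
  position 3–4: in tall
  position 11–12: in tall
  position 13–14: in tall
  position 32–33: in tall
  position 42–43: in tall
  position 46–47: in tall

6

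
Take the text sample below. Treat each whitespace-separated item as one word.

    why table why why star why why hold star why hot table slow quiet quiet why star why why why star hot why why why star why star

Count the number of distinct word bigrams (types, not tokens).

15

28 tokens → 27 bigram windows in total.
Repeated bigrams (each contributes count−1 duplicates):
  why why: 6
  why star: 5
  star why: 4
12 duplicate windows → 27 − 12 = 15 distinct.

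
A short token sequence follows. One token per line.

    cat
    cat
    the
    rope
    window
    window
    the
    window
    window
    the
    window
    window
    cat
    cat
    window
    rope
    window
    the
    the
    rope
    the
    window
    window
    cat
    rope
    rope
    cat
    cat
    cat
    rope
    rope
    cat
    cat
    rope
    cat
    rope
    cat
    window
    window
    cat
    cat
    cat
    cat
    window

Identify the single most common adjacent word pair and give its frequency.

"cat cat", 8 times

Bigram frequencies (highest first):
  cat cat: 8
  window window: 5
  cat rope: 4
  rope cat: 4
  window the: 3
  the window: 3
  … (9 more, each ≤ 3)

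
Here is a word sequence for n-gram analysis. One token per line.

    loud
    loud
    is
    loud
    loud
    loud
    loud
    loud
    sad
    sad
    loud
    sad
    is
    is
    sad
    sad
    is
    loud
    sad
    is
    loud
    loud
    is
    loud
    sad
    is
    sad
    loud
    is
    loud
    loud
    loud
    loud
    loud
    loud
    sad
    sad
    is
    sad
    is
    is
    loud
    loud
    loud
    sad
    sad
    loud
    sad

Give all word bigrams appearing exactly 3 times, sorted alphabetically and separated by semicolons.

Bigram counts meeting the condition (exactly 3 times):
  is sad: 3
  loud is: 3
  sad loud: 3

is sad; loud is; sad loud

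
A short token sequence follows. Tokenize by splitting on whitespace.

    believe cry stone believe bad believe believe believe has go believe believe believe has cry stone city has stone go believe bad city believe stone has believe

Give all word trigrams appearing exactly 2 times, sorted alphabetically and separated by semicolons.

Trigram counts meeting the condition (exactly 2 times):
  believe believe believe: 2
  believe believe has: 2

believe believe believe; believe believe has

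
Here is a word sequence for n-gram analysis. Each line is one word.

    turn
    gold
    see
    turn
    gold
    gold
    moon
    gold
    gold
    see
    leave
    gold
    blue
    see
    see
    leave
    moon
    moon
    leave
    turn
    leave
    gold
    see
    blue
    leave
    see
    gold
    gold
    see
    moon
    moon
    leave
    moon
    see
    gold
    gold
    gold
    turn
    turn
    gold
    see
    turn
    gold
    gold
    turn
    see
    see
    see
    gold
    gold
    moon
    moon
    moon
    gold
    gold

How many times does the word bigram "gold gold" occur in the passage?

Scanning the 54 overlapping bigram windows for "gold gold":
  position 5–6: gold gold
  position 8–9: gold gold
  position 27–28: gold gold
  position 35–36: gold gold
  position 36–37: gold gold
  position 43–44: gold gold
  position 49–50: gold gold
  position 54–55: gold gold

8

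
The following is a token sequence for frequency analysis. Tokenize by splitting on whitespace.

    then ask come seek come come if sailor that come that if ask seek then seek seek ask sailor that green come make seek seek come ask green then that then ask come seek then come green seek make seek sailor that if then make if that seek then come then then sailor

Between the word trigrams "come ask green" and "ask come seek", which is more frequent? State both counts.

"come ask green": 1 occurrence
"ask come seek": 2 occurrences

"ask come seek" (2 vs 1)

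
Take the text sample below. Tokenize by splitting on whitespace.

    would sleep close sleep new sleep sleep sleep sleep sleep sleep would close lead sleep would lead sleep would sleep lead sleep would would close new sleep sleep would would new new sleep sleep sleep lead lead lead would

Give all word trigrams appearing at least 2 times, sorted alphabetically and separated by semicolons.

lead sleep would; new sleep sleep; sleep sleep sleep; sleep sleep would; sleep would would

Trigram counts meeting the condition (at least 2 times):
  lead sleep would: 3
  new sleep sleep: 3
  sleep sleep sleep: 5
  sleep sleep would: 2
  sleep would would: 2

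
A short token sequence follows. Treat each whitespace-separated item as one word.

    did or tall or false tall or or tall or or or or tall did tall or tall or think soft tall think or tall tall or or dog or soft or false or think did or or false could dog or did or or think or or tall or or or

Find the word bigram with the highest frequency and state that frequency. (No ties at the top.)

Bigram frequencies (highest first):
  or or: 10
  tall or: 7
  or tall: 6
  did or: 3
  or false: 3
  or think: 3
  … (17 more, each ≤ 2)

"or or", 10 times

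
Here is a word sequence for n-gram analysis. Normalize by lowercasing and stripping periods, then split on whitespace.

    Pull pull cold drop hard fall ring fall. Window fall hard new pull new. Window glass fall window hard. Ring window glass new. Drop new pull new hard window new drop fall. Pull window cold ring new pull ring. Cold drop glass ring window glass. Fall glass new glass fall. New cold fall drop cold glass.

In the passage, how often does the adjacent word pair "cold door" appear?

0

Scanning the 55 overlapping bigram windows for "cold door":
  (none found)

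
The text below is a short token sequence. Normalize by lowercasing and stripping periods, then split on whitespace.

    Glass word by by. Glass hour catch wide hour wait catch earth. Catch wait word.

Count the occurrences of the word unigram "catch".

3

Scanning the 15 tokens for "catch":
  position 7: catch
  position 11: catch
  position 13: catch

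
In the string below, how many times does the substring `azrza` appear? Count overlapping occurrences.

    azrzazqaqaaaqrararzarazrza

2

Sliding a length-5 window over the 26 characters (22 positions):
  position 1–5: azrza
  position 22–26: azrza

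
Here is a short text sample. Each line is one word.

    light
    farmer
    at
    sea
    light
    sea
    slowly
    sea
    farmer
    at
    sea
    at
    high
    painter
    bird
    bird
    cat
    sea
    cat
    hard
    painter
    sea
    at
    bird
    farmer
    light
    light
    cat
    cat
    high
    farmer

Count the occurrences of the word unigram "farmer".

4

Scanning the 31 tokens for "farmer":
  position 2: farmer
  position 9: farmer
  position 25: farmer
  position 31: farmer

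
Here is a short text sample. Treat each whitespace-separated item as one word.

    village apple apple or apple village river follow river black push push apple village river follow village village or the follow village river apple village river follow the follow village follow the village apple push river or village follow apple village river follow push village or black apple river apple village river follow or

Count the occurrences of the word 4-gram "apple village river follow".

5

Scanning the 51 overlapping 4-gram windows for "apple village river follow":
  position 5–8: apple village river follow
  position 13–16: apple village river follow
  position 24–27: apple village river follow
  position 40–43: apple village river follow
  position 50–53: apple village river follow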